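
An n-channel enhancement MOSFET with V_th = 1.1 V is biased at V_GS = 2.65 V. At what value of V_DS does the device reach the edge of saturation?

V_DS,sat = 1.55 V

The boundary between triode and saturation is V_DS = V_GS − V_th = V_ov.
V_ov = 2.65 − 1.1 = 1.55 V.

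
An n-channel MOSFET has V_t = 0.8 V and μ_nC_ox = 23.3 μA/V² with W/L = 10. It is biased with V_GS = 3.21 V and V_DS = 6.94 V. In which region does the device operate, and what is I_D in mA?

Saturation; I_D = 0.677 mA

k_n = μ_nC_ox · (W/L) = 0.233 mA/V².
V_ov = V_GS − V_t = 3.21 − 0.8 = 2.41 V.
Since V_DS = 6.94 V ≥ V_ov = 2.41 V, the device is in saturation.
I_D = ½ k_n V_ov² = 0.5 × 0.233 × 2.41² = 0.677 mA.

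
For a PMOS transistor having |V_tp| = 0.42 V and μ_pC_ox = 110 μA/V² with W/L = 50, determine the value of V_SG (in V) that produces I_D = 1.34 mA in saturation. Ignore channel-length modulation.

V_SG = 1.12 V

k_p = μ_pC_ox · (W/L) = 5.5 mA/V².
In saturation I_D = ½ k_p (V_SG − |V_tp|)², so V_SG − |V_tp| = √(2 I_D / k_p) = √(2 × 1.34 / 5.5) = 0.698 V.
V_SG = 0.42 + 0.698 = 1.12 V.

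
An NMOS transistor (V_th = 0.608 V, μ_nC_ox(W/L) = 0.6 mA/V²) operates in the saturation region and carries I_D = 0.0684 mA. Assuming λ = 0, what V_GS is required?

V_GS = 1.09 V

In saturation I_D = ½ k_n (V_GS − V_th)², so V_GS − V_th = √(2 I_D / k_n) = √(2 × 0.0684 / 0.6) = 0.477 V.
V_GS = 0.608 + 0.477 = 1.09 V.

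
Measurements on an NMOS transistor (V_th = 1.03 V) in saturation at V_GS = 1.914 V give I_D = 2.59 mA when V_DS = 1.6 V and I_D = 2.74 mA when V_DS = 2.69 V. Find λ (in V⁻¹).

With V_GS fixed, I_D ∝ (1 + λ V_DS) in saturation, so I_D2/I_D1 = (1 + λ V_DS2)/(1 + λ V_DS1).
2.74/2.59 = 1.058 = (1 + 2.69 λ)/(1 + 1.6 λ).
Solving: λ (I_D1 V_DS2 − I_D2 V_DS1) = I_D2 − I_D1, so λ = (2.74 − 2.59) / (2.59 × 2.69 − 2.74 × 1.6) = 0.15 / 2.58 = 0.0581 V⁻¹.

λ = 0.0581 V⁻¹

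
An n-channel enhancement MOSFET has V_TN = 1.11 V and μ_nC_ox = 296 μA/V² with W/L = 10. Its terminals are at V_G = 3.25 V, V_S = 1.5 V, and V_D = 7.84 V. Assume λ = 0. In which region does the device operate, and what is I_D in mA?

Saturation; I_D = 0.606 mA

V_GS = V_G − V_S = 3.25 − 1.5 = 1.75 V; V_DS = V_D − V_S = 7.84 − 1.5 = 6.34 V.
k_n = μ_nC_ox · (W/L) = 2.96 mA/V².
V_ov = V_GS − V_TN = 1.75 − 1.11 = 0.64 V.
Since V_DS = 6.34 V ≥ V_ov = 0.64 V, the device is in saturation.
I_D = ½ k_n V_ov² = 0.5 × 2.96 × 0.64² = 0.606 mA.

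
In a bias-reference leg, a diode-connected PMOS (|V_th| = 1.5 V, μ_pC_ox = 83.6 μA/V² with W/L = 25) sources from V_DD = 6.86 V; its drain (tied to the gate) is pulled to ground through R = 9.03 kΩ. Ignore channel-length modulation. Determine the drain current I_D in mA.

With gate tied to drain, V_SG = V_SD ≥ V_SG − |V_th|, so the device is in saturation.
k_p = μ_pC_ox · (W/L) = 2.09 mA/V².
KCL at the drain: ½ k_p (V_SG − |V_th|)² = (V_DD − V_SG)/R.
Let x = V_SG − 1.5. Then 9.44 x² + x − 5.36 = 0, giving x = 0.703 V (positive root), so V_SG = 2.2 V.
I_D = (V_DD − V_SG)/R = (6.86 − 2.2) / 9.03 = 0.516 mA.

I_D = 0.516 mA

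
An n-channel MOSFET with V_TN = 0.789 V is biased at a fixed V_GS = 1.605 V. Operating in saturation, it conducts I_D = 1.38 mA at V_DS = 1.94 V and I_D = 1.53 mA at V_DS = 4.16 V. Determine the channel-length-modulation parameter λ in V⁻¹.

With V_GS fixed, I_D ∝ (1 + λ V_DS) in saturation, so I_D2/I_D1 = (1 + λ V_DS2)/(1 + λ V_DS1).
1.53/1.38 = 1.109 = (1 + 4.16 λ)/(1 + 1.94 λ).
Solving: λ (I_D1 V_DS2 − I_D2 V_DS1) = I_D2 − I_D1, so λ = (1.53 − 1.38) / (1.38 × 4.16 − 1.53 × 1.94) = 0.15 / 2.77 = 0.0541 V⁻¹.

λ = 0.0541 V⁻¹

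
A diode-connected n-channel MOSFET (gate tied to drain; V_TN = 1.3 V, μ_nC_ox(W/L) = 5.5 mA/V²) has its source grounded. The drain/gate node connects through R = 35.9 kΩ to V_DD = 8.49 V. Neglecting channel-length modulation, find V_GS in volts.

With gate tied to drain, V_GS = V_DS ≥ V_GS − V_TN, so the device is in saturation.
KCL at the drain: ½ k_n (V_GS − V_TN)² = (V_DD − V_GS)/R.
Let x = V_GS − 1.3. Then 98.7 x² + x − 7.19 = 0, giving x = 0.265 V (positive root), so V_GS = 1.56 V.
I_D = (V_DD − V_GS)/R = (8.49 − 1.56) / 35.9 = 0.193 mA.

V_GS = 1.56 V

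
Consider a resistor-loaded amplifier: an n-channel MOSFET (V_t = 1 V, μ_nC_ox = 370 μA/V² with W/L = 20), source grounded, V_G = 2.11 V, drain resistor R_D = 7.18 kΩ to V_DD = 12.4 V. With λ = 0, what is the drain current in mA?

V_GS = V_G = 2.11 V, so V_ov = 2.11 − 1 = 1.11 V.
k_n = μ_nC_ox · (W/L) = 7.4 mA/V².
Assume saturation: I_D = ½ k_n V_ov² = 0.5 × 7.4 × 1.11² = 4.56 mA, giving V_DS = V_DD − I_D R_D = 12.4 − 4.56 × 7.18 = -20.3 V.
But -20.3 V < V_ov = 1.11 V, so the device is actually in triode.
In triode I_D = k_n[V_ov V_DS − ½ V_DS²] and I_D = (V_DD − V_DS)/R_D. Equating: 26.6 V_DS² − 59.98 V_DS + 12.4 = 0, giving V_DS = 0.23 V (the root below V_ov).
I_D = (12.4 − 0.23) / 7.18 = 1.69 mA.

I_D = 1.69 mA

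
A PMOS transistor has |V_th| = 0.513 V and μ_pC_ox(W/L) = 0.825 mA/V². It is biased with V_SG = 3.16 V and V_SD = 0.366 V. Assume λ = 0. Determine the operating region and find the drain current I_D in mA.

V_ov = V_SG − |V_th| = 3.16 − 0.513 = 2.65 V.
Since V_SD = 0.366 V < V_ov = 2.65 V, the device is in the triode region.
I_D = k_p [V_ov · V_SD − ½ V_SD²] = 0.825 × [2.65 × 0.366 − 0.5 × 0.366²] = 0.744 mA.

Triode; I_D = 0.744 mA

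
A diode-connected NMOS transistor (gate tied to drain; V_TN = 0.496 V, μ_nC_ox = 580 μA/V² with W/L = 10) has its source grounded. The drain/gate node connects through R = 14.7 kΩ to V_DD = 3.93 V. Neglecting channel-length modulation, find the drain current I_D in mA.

With gate tied to drain, V_GS = V_DS ≥ V_GS − V_TN, so the device is in saturation.
k_n = μ_nC_ox · (W/L) = 5.8 mA/V².
KCL at the drain: ½ k_n (V_GS − V_TN)² = (V_DD − V_GS)/R.
Let x = V_GS − 0.496. Then 42.6 x² + x − 3.434 = 0, giving x = 0.272 V (positive root), so V_GS = 0.768 V.
I_D = (V_DD − V_GS)/R = (3.93 − 0.768) / 14.7 = 0.215 mA.

I_D = 0.215 mA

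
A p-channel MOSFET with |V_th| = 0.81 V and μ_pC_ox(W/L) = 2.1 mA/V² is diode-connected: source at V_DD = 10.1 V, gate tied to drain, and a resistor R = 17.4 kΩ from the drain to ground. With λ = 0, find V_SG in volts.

With gate tied to drain, V_SG = V_SD ≥ V_SG − |V_th|, so the device is in saturation.
KCL at the drain: ½ k_p (V_SG − |V_th|)² = (V_DD − V_SG)/R.
Let x = V_SG − 0.81. Then 18.3 x² + x − 9.29 = 0, giving x = 0.686 V (positive root), so V_SG = 1.5 V.
I_D = (V_DD − V_SG)/R = (10.1 − 1.5) / 17.4 = 0.494 mA.

V_SG = 1.50 V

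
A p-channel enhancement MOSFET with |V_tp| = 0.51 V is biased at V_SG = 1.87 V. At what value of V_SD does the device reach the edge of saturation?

The boundary between triode and saturation is V_SD = V_SG − |V_tp| = V_ov.
V_ov = 1.87 − 0.51 = 1.36 V.

V_SD,sat = 1.36 V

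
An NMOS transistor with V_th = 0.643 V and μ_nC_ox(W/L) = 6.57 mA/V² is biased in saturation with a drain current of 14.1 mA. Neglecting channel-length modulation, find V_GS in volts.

In saturation I_D = ½ k_n (V_GS − V_th)², so V_GS − V_th = √(2 I_D / k_n) = √(2 × 14.1 / 6.57) = 2.07 V.
V_GS = 0.643 + 2.07 = 2.71 V.

V_GS = 2.71 V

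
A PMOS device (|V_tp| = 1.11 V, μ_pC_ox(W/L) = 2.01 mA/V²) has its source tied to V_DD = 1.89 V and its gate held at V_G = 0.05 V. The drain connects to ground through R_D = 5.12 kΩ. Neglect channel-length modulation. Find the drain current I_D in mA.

I_D = 0.318 mA

V_SG = V_DD − V_G = 1.89 − 0.05 = 1.84 V, so V_ov = 1.84 − 1.11 = 0.73 V.
Assume saturation: I_D = ½ k_p V_ov² = 0.5 × 2.01 × 0.73² = 0.536 mA, giving V_SD = V_DD − I_D R_D = 1.89 − 0.536 × 5.12 = -0.852 V.
But -0.852 V < V_ov = 0.73 V, so the device is actually in triode.
In triode I_D = k_p[V_ov V_SD − ½ V_SD²] and I_D = (V_DD − V_SD)/R_D. Equating: 5.15 V_SD² − 8.513 V_SD + 1.89 = 0, giving V_SD = 0.264 V (the root below V_ov).
I_D = (1.89 − 0.264) / 5.12 = 0.318 mA.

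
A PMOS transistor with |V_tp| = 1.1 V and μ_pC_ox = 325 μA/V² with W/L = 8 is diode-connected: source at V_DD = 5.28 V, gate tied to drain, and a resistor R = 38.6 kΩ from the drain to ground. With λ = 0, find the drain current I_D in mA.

I_D = 0.101 mA

With gate tied to drain, V_SG = V_SD ≥ V_SG − |V_tp|, so the device is in saturation.
k_p = μ_pC_ox · (W/L) = 2.6 mA/V².
KCL at the drain: ½ k_p (V_SG − |V_tp|)² = (V_DD − V_SG)/R.
Let x = V_SG − 1.1. Then 50.2 x² + x − 4.18 = 0, giving x = 0.279 V (positive root), so V_SG = 1.38 V.
I_D = (V_DD − V_SG)/R = (5.28 − 1.38) / 38.6 = 0.101 mA.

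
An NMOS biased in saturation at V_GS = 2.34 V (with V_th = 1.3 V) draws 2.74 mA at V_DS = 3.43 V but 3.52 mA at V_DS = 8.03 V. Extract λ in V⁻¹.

λ = 0.0786 V⁻¹

With V_GS fixed, I_D ∝ (1 + λ V_DS) in saturation, so I_D2/I_D1 = (1 + λ V_DS2)/(1 + λ V_DS1).
3.52/2.74 = 1.285 = (1 + 8.03 λ)/(1 + 3.43 λ).
Solving: λ (I_D1 V_DS2 − I_D2 V_DS1) = I_D2 − I_D1, so λ = (3.52 − 2.74) / (2.74 × 8.03 − 3.52 × 3.43) = 0.78 / 9.93 = 0.0786 V⁻¹.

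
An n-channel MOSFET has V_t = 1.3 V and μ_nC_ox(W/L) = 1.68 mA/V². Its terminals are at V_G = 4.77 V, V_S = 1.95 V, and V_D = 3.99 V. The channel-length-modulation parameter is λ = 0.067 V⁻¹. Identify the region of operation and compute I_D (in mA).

V_GS = V_G − V_S = 4.77 − 1.95 = 2.82 V; V_DS = V_D − V_S = 3.99 − 1.95 = 2.04 V.
V_ov = V_GS − V_t = 2.82 − 1.3 = 1.52 V.
Since V_DS = 2.04 V ≥ V_ov = 1.52 V, the device is in saturation.
I_D = ½ k_n V_ov² (1 + λ V_DS) = 0.5 × 1.68 × 1.52² × (1 + 0.067 × 2.04) = 2.21 mA.

Saturation; I_D = 2.21 mA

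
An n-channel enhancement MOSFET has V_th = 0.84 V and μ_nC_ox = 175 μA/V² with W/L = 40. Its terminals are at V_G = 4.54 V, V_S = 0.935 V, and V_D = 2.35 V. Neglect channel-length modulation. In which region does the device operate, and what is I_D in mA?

Triode; I_D = 20.4 mA

V_GS = V_G − V_S = 4.54 − 0.935 = 3.6 V; V_DS = V_D − V_S = 2.35 − 0.935 = 1.42 V.
k_n = μ_nC_ox · (W/L) = 7 mA/V².
V_ov = V_GS − V_th = 3.6 − 0.84 = 2.77 V.
Since V_DS = 1.42 V < V_ov = 2.77 V, the device is in the triode region.
I_D = k_n [V_ov · V_DS − ½ V_DS²] = 7 × [2.77 × 1.42 − 0.5 × 1.42²] = 20.4 mA.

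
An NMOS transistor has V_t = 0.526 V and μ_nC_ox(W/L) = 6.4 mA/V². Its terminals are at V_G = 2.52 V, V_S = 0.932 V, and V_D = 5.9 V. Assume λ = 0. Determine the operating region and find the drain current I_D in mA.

Saturation; I_D = 3.61 mA

V_GS = V_G − V_S = 2.52 − 0.932 = 1.59 V; V_DS = V_D − V_S = 5.9 − 0.932 = 4.97 V.
V_ov = V_GS − V_t = 1.59 − 0.526 = 1.06 V.
Since V_DS = 4.97 V ≥ V_ov = 1.06 V, the device is in saturation.
I_D = ½ k_n V_ov² = 0.5 × 6.4 × 1.06² = 3.61 mA.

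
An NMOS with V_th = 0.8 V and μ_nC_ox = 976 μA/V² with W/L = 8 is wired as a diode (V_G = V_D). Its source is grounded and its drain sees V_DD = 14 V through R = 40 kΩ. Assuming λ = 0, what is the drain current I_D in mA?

I_D = 0.323 mA

With gate tied to drain, V_GS = V_DS ≥ V_GS − V_th, so the device is in saturation.
k_n = μ_nC_ox · (W/L) = 7.808 mA/V².
KCL at the drain: ½ k_n (V_GS − V_th)² = (V_DD − V_GS)/R.
Let x = V_GS − 0.8. Then 156 x² + x − 13.2 = 0, giving x = 0.288 V (positive root), so V_GS = 1.09 V.
I_D = (V_DD − V_GS)/R = (14 − 1.09) / 40 = 0.323 mA.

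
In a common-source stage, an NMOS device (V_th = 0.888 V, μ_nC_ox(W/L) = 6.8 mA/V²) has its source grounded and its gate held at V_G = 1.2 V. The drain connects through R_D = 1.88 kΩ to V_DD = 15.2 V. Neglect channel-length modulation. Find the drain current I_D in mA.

V_GS = V_G = 1.2 V, so V_ov = 1.2 − 0.888 = 0.312 V.
Assume saturation: I_D = ½ k_n V_ov² = 0.5 × 6.8 × 0.312² = 0.331 mA, giving V_DS = V_DD − I_D R_D = 15.2 − 0.331 × 1.88 = 14.6 V.
V_DS = 14.6 V ≥ V_ov = 0.312 V, confirming saturation.

I_D = 0.331 mA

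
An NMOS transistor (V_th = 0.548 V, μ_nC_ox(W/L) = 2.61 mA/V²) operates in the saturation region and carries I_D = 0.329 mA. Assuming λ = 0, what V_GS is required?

V_GS = 1.05 V

In saturation I_D = ½ k_n (V_GS − V_th)², so V_GS − V_th = √(2 I_D / k_n) = √(2 × 0.329 / 2.61) = 0.502 V.
V_GS = 0.548 + 0.502 = 1.05 V.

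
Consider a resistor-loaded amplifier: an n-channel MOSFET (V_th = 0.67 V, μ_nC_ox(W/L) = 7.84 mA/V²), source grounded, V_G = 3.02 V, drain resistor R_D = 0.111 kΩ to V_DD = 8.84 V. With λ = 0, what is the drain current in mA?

I_D = 21.6 mA

V_GS = V_G = 3.02 V, so V_ov = 3.02 − 0.67 = 2.35 V.
Assume saturation: I_D = ½ k_n V_ov² = 0.5 × 7.84 × 2.35² = 21.6 mA, giving V_DS = V_DD − I_D R_D = 8.84 − 21.6 × 0.111 = 6.44 V.
V_DS = 6.44 V ≥ V_ov = 2.35 V, confirming saturation.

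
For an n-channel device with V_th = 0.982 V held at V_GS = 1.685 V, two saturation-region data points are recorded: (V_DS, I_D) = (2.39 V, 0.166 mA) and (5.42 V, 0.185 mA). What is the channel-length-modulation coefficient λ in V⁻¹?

With V_GS fixed, I_D ∝ (1 + λ V_DS) in saturation, so I_D2/I_D1 = (1 + λ V_DS2)/(1 + λ V_DS1).
0.185/0.166 = 1.114 = (1 + 5.42 λ)/(1 + 2.39 λ).
Solving: λ (I_D1 V_DS2 − I_D2 V_DS1) = I_D2 − I_D1, so λ = (0.185 − 0.166) / (0.166 × 5.42 − 0.185 × 2.39) = 0.019 / 0.458 = 0.0415 V⁻¹.

λ = 0.0415 V⁻¹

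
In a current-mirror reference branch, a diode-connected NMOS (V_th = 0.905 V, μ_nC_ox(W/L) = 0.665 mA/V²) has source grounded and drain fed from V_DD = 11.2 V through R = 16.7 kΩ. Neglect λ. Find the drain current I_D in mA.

With gate tied to drain, V_GS = V_DS ≥ V_GS − V_th, so the device is in saturation.
KCL at the drain: ½ k_n (V_GS − V_th)² = (V_DD − V_GS)/R.
Let x = V_GS − 0.905. Then 5.55 x² + x − 10.29 = 0, giving x = 1.27 V (positive root), so V_GS = 2.18 V.
I_D = (V_DD − V_GS)/R = (11.2 − 2.18) / 16.7 = 0.54 mA.

I_D = 0.540 mA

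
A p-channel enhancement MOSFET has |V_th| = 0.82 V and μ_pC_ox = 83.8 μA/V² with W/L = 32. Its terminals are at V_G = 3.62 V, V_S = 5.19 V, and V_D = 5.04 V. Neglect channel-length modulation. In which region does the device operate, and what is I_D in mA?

Triode; I_D = 0.272 mA

V_SG = V_S − V_G = 5.19 − 3.62 = 1.57 V; V_SD = V_S − V_D = 5.19 − 5.04 = 0.15 V.
k_p = μ_pC_ox · (W/L) = 2.682 mA/V².
V_ov = V_SG − |V_th| = 1.57 − 0.82 = 0.75 V.
Since V_SD = 0.15 V < V_ov = 0.75 V, the device is in the triode region.
I_D = k_p [V_ov · V_SD − ½ V_SD²] = 2.682 × [0.75 × 0.15 − 0.5 × 0.15²] = 0.272 mA.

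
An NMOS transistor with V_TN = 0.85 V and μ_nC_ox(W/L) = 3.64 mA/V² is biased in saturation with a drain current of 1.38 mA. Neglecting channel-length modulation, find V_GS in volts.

In saturation I_D = ½ k_n (V_GS − V_TN)², so V_GS − V_TN = √(2 I_D / k_n) = √(2 × 1.38 / 3.64) = 0.871 V.
V_GS = 0.85 + 0.871 = 1.72 V.

V_GS = 1.72 V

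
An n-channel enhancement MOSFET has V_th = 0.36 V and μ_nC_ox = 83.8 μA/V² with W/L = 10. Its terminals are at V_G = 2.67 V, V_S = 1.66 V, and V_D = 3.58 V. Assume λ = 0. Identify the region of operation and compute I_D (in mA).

V_GS = V_G − V_S = 2.67 − 1.66 = 1.01 V; V_DS = V_D − V_S = 3.58 − 1.66 = 1.92 V.
k_n = μ_nC_ox · (W/L) = 0.838 mA/V².
V_ov = V_GS − V_th = 1.01 − 0.36 = 0.65 V.
Since V_DS = 1.92 V ≥ V_ov = 0.65 V, the device is in saturation.
I_D = ½ k_n V_ov² = 0.5 × 0.838 × 0.65² = 0.177 mA.

Saturation; I_D = 0.177 mA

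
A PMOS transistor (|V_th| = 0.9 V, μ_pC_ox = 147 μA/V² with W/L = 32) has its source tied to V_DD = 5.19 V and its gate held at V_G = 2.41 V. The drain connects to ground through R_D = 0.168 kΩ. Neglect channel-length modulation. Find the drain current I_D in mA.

V_SG = V_DD − V_G = 5.19 − 2.41 = 2.78 V, so V_ov = 2.78 − 0.9 = 1.88 V.
k_p = μ_pC_ox · (W/L) = 4.704 mA/V².
Assume saturation: I_D = ½ k_p V_ov² = 0.5 × 4.704 × 1.88² = 8.31 mA, giving V_SD = V_DD − I_D R_D = 5.19 − 8.31 × 0.168 = 3.79 V.
V_SD = 3.79 V ≥ V_ov = 1.88 V, confirming saturation.

I_D = 8.31 mA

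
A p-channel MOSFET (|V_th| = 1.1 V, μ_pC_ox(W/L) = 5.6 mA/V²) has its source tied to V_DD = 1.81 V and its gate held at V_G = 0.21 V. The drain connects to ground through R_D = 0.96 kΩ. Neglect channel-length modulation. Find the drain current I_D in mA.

I_D = 0.700 mA

V_SG = V_DD − V_G = 1.81 − 0.21 = 1.6 V, so V_ov = 1.6 − 1.1 = 0.5 V.
Assume saturation: I_D = ½ k_p V_ov² = 0.5 × 5.6 × 0.5² = 0.7 mA, giving V_SD = V_DD − I_D R_D = 1.81 − 0.7 × 0.96 = 1.14 V.
V_SD = 1.14 V ≥ V_ov = 0.5 V, confirming saturation.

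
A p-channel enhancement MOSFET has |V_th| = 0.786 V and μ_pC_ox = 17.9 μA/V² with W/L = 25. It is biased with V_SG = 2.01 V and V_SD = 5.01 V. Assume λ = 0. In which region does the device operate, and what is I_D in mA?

Saturation; I_D = 0.335 mA

k_p = μ_pC_ox · (W/L) = 0.4475 mA/V².
V_ov = V_SG − |V_th| = 2.01 − 0.786 = 1.22 V.
Since V_SD = 5.01 V ≥ V_ov = 1.22 V, the device is in saturation.
I_D = ½ k_p V_ov² = 0.5 × 0.4475 × 1.22² = 0.335 mA.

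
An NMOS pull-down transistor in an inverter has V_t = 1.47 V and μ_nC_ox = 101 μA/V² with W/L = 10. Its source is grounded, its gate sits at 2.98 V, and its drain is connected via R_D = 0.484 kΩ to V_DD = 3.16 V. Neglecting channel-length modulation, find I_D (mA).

I_D = 1.15 mA

V_GS = V_G = 2.98 V, so V_ov = 2.98 − 1.47 = 1.51 V.
k_n = μ_nC_ox · (W/L) = 1.01 mA/V².
Assume saturation: I_D = ½ k_n V_ov² = 0.5 × 1.01 × 1.51² = 1.15 mA, giving V_DS = V_DD − I_D R_D = 3.16 − 1.15 × 0.484 = 2.6 V.
V_DS = 2.6 V ≥ V_ov = 1.51 V, confirming saturation.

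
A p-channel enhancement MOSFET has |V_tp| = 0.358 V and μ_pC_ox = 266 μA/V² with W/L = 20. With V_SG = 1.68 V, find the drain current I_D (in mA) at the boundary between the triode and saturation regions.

At the boundary V_SD = V_ov = V_SG − |V_tp| = 1.68 − 0.358 = 1.32 V.
k_p = μ_pC_ox · (W/L) = 5.32 mA/V².
I_D = ½ k_p V_ov² = 0.5 × 5.32 × 1.32² = 4.65 mA.

I_D = 4.65 mA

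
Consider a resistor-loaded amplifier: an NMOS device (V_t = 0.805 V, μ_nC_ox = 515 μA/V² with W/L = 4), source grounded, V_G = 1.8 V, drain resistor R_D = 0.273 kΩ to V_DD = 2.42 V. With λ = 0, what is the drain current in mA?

I_D = 1.02 mA

V_GS = V_G = 1.8 V, so V_ov = 1.8 − 0.805 = 0.995 V.
k_n = μ_nC_ox · (W/L) = 2.06 mA/V².
Assume saturation: I_D = ½ k_n V_ov² = 0.5 × 2.06 × 0.995² = 1.02 mA, giving V_DS = V_DD − I_D R_D = 2.42 − 1.02 × 0.273 = 2.14 V.
V_DS = 2.14 V ≥ V_ov = 0.995 V, confirming saturation.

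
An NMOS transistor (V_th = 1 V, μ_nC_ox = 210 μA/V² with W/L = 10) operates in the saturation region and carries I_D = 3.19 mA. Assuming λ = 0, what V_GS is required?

k_n = μ_nC_ox · (W/L) = 2.1 mA/V².
In saturation I_D = ½ k_n (V_GS − V_th)², so V_GS − V_th = √(2 I_D / k_n) = √(2 × 3.19 / 2.1) = 1.74 V.
V_GS = 1 + 1.74 = 2.74 V.

V_GS = 2.74 V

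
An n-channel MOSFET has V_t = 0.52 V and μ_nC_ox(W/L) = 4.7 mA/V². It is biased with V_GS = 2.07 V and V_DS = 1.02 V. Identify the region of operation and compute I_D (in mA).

V_ov = V_GS − V_t = 2.07 − 0.52 = 1.55 V.
Since V_DS = 1.02 V < V_ov = 1.55 V, the device is in the triode region.
I_D = k_n [V_ov · V_DS − ½ V_DS²] = 4.7 × [1.55 × 1.02 − 0.5 × 1.02²] = 4.99 mA.

Triode; I_D = 4.99 mA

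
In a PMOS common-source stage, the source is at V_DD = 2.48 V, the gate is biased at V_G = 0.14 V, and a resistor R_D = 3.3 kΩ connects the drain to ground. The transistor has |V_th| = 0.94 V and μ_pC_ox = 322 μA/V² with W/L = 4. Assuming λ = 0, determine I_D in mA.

V_SG = V_DD − V_G = 2.48 − 0.14 = 2.34 V, so V_ov = 2.34 − 0.94 = 1.4 V.
k_p = μ_pC_ox · (W/L) = 1.288 mA/V².
Assume saturation: I_D = ½ k_p V_ov² = 0.5 × 1.288 × 1.4² = 1.26 mA, giving V_SD = V_DD − I_D R_D = 2.48 − 1.26 × 3.3 = -1.69 V.
But -1.69 V < V_ov = 1.4 V, so the device is actually in triode.
In triode I_D = k_p[V_ov V_SD − ½ V_SD²] and I_D = (V_DD − V_SD)/R_D. Equating: 2.13 V_SD² − 6.951 V_SD + 2.48 = 0, giving V_SD = 0.408 V (the root below V_ov).
I_D = (2.48 − 0.408) / 3.3 = 0.628 mA.

I_D = 0.628 mA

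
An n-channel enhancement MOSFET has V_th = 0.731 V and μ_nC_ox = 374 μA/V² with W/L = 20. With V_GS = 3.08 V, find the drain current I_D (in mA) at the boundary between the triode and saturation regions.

I_D = 20.6 mA

At the boundary V_DS = V_ov = V_GS − V_th = 3.08 − 0.731 = 2.35 V.
k_n = μ_nC_ox · (W/L) = 7.48 mA/V².
I_D = ½ k_n V_ov² = 0.5 × 7.48 × 2.35² = 20.6 mA.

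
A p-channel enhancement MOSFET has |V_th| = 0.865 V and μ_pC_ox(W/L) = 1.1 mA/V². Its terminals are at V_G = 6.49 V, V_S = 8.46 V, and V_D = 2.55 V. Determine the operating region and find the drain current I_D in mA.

Saturation; I_D = 0.672 mA

V_SG = V_S − V_G = 8.46 − 6.49 = 1.97 V; V_SD = V_S − V_D = 8.46 − 2.55 = 5.91 V.
V_ov = V_SG − |V_th| = 1.97 − 0.865 = 1.11 V.
Since V_SD = 5.91 V ≥ V_ov = 1.11 V, the device is in saturation.
I_D = ½ k_p V_ov² = 0.5 × 1.1 × 1.11² = 0.672 mA.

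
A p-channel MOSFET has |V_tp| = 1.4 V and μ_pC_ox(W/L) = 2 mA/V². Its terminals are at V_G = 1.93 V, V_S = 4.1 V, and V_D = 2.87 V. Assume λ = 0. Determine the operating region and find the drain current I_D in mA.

Saturation; I_D = 0.593 mA

V_SG = V_S − V_G = 4.1 − 1.93 = 2.17 V; V_SD = V_S − V_D = 4.1 − 2.87 = 1.23 V.
V_ov = V_SG − |V_tp| = 2.17 − 1.4 = 0.77 V.
Since V_SD = 1.23 V ≥ V_ov = 0.77 V, the device is in saturation.
I_D = ½ k_p V_ov² = 0.5 × 2 × 0.77² = 0.593 mA.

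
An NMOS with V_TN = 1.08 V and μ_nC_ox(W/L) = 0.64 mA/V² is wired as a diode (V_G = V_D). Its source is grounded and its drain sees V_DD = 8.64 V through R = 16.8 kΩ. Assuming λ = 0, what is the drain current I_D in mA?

With gate tied to drain, V_GS = V_DS ≥ V_GS − V_TN, so the device is in saturation.
KCL at the drain: ½ k_n (V_GS − V_TN)² = (V_DD − V_GS)/R.
Let x = V_GS − 1.08. Then 5.38 x² + x − 7.56 = 0, giving x = 1.1 V (positive root), so V_GS = 2.18 V.
I_D = (V_DD − V_GS)/R = (8.64 − 2.18) / 16.8 = 0.385 mA.

I_D = 0.385 mA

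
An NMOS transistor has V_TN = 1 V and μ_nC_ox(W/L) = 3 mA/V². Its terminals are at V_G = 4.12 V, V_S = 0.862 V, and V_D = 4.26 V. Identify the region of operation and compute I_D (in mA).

V_GS = V_G − V_S = 4.12 − 0.862 = 3.26 V; V_DS = V_D − V_S = 4.26 − 0.862 = 3.4 V.
V_ov = V_GS − V_TN = 3.26 − 1 = 2.26 V.
Since V_DS = 3.4 V ≥ V_ov = 2.26 V, the device is in saturation.
I_D = ½ k_n V_ov² = 0.5 × 3 × 2.26² = 7.65 mA.

Saturation; I_D = 7.65 mA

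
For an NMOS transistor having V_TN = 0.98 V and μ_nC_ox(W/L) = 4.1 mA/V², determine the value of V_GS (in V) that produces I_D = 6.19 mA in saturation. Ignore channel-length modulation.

In saturation I_D = ½ k_n (V_GS − V_TN)², so V_GS − V_TN = √(2 I_D / k_n) = √(2 × 6.19 / 4.1) = 1.74 V.
V_GS = 0.98 + 1.74 = 2.72 V.

V_GS = 2.72 V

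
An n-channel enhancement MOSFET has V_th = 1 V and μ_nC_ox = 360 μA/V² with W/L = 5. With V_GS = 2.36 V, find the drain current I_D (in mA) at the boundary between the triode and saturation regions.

I_D = 1.66 mA

At the boundary V_DS = V_ov = V_GS − V_th = 2.36 − 1 = 1.36 V.
k_n = μ_nC_ox · (W/L) = 1.8 mA/V².
I_D = ½ k_n V_ov² = 0.5 × 1.8 × 1.36² = 1.66 mA.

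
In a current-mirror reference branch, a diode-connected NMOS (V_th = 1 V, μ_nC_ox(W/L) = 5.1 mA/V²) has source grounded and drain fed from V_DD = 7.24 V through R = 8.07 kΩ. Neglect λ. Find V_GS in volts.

V_GS = 1.53 V

With gate tied to drain, V_GS = V_DS ≥ V_GS − V_th, so the device is in saturation.
KCL at the drain: ½ k_n (V_GS − V_th)² = (V_DD − V_GS)/R.
Let x = V_GS − 1. Then 20.6 x² + x − 6.24 = 0, giving x = 0.527 V (positive root), so V_GS = 1.53 V.
I_D = (V_DD − V_GS)/R = (7.24 − 1.53) / 8.07 = 0.708 mA.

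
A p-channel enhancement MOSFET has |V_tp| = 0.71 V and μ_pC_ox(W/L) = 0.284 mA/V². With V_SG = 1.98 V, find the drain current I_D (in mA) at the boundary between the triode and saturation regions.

I_D = 0.229 mA

At the boundary V_SD = V_ov = V_SG − |V_tp| = 1.98 − 0.71 = 1.27 V.
I_D = ½ k_p V_ov² = 0.5 × 0.284 × 1.27² = 0.229 mA.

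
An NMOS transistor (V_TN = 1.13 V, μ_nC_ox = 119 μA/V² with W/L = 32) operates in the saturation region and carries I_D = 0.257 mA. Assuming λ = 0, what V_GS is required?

V_GS = 1.50 V

k_n = μ_nC_ox · (W/L) = 3.808 mA/V².
In saturation I_D = ½ k_n (V_GS − V_TN)², so V_GS − V_TN = √(2 I_D / k_n) = √(2 × 0.257 / 3.808) = 0.367 V.
V_GS = 1.13 + 0.367 = 1.5 V.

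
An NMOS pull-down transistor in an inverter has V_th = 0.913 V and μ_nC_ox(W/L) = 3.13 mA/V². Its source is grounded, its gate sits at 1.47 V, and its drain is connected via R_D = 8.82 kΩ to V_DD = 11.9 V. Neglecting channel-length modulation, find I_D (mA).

I_D = 0.486 mA

V_GS = V_G = 1.47 V, so V_ov = 1.47 − 0.913 = 0.557 V.
Assume saturation: I_D = ½ k_n V_ov² = 0.5 × 3.13 × 0.557² = 0.486 mA, giving V_DS = V_DD − I_D R_D = 11.9 − 0.486 × 8.82 = 7.62 V.
V_DS = 7.62 V ≥ V_ov = 0.557 V, confirming saturation.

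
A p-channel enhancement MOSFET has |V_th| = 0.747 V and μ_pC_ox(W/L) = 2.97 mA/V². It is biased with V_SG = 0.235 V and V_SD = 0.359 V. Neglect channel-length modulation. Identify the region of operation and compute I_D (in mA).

Cutoff; I_D = 0 mA

V_SG = 0.235 V < |V_th| = 0.747 V, so the transistor is in cutoff.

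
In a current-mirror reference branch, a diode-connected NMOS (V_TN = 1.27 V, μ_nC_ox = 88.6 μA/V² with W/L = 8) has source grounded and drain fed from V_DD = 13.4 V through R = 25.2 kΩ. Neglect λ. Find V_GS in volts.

V_GS = 2.38 V

With gate tied to drain, V_GS = V_DS ≥ V_GS − V_TN, so the device is in saturation.
k_n = μ_nC_ox · (W/L) = 0.7088 mA/V².
KCL at the drain: ½ k_n (V_GS − V_TN)² = (V_DD − V_GS)/R.
Let x = V_GS − 1.27. Then 8.93 x² + x − 12.13 = 0, giving x = 1.11 V (positive root), so V_GS = 2.38 V.
I_D = (V_DD − V_GS)/R = (13.4 − 2.38) / 25.2 = 0.437 mA.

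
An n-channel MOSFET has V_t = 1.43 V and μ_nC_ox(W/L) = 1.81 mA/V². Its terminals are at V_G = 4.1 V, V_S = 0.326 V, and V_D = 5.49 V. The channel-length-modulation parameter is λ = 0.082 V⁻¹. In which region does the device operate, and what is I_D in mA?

Saturation; I_D = 7.08 mA

V_GS = V_G − V_S = 4.1 − 0.326 = 3.77 V; V_DS = V_D − V_S = 5.49 − 0.326 = 5.16 V.
V_ov = V_GS − V_t = 3.77 − 1.43 = 2.34 V.
Since V_DS = 5.16 V ≥ V_ov = 2.34 V, the device is in saturation.
I_D = ½ k_n V_ov² (1 + λ V_DS) = 0.5 × 1.81 × 2.34² × (1 + 0.082 × 5.16) = 7.08 mA.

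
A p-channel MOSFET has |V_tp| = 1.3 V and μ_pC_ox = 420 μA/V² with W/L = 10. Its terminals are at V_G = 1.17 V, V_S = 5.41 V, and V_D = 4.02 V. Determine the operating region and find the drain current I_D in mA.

Triode; I_D = 13.1 mA

V_SG = V_S − V_G = 5.41 − 1.17 = 4.24 V; V_SD = V_S − V_D = 5.41 − 4.02 = 1.39 V.
k_p = μ_pC_ox · (W/L) = 4.2 mA/V².
V_ov = V_SG − |V_tp| = 4.24 − 1.3 = 2.94 V.
Since V_SD = 1.39 V < V_ov = 2.94 V, the device is in the triode region.
I_D = k_p [V_ov · V_SD − ½ V_SD²] = 4.2 × [2.94 × 1.39 − 0.5 × 1.39²] = 13.1 mA.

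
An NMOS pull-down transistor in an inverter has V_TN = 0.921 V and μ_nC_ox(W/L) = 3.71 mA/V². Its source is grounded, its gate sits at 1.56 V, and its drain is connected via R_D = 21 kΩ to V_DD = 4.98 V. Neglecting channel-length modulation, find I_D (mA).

I_D = 0.232 mA

V_GS = V_G = 1.56 V, so V_ov = 1.56 − 0.921 = 0.639 V.
Assume saturation: I_D = ½ k_n V_ov² = 0.5 × 3.71 × 0.639² = 0.757 mA, giving V_DS = V_DD − I_D R_D = 4.98 − 0.757 × 21 = -10.9 V.
But -10.9 V < V_ov = 0.639 V, so the device is actually in triode.
In triode I_D = k_n[V_ov V_DS − ½ V_DS²] and I_D = (V_DD − V_DS)/R_D. Equating: 39 V_DS² − 50.78 V_DS + 4.98 = 0, giving V_DS = 0.107 V (the root below V_ov).
I_D = (4.98 − 0.107) / 21 = 0.232 mA.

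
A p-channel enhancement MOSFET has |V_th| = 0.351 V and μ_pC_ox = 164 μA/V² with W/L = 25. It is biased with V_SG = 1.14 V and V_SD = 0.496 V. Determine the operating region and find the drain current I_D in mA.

k_p = μ_pC_ox · (W/L) = 4.1 mA/V².
V_ov = V_SG − |V_th| = 1.14 − 0.351 = 0.789 V.
Since V_SD = 0.496 V < V_ov = 0.789 V, the device is in the triode region.
I_D = k_p [V_ov · V_SD − ½ V_SD²] = 4.1 × [0.789 × 0.496 − 0.5 × 0.496²] = 1.1 mA.

Triode; I_D = 1.10 mA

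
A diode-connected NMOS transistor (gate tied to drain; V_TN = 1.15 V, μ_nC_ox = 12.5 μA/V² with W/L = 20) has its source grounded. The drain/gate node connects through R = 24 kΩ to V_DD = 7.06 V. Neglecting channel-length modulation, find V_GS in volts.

V_GS = 2.40 V

With gate tied to drain, V_GS = V_DS ≥ V_GS − V_TN, so the device is in saturation.
k_n = μ_nC_ox · (W/L) = 0.25 mA/V².
KCL at the drain: ½ k_n (V_GS − V_TN)² = (V_DD − V_GS)/R.
Let x = V_GS − 1.15. Then 3 x² + x − 5.91 = 0, giving x = 1.25 V (positive root), so V_GS = 2.4 V.
I_D = (V_DD − V_GS)/R = (7.06 − 2.4) / 24 = 0.194 mA.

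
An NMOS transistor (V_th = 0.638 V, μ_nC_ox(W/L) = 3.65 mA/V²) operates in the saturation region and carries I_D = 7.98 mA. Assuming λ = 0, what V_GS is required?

V_GS = 2.73 V

In saturation I_D = ½ k_n (V_GS − V_th)², so V_GS − V_th = √(2 I_D / k_n) = √(2 × 7.98 / 3.65) = 2.09 V.
V_GS = 0.638 + 2.09 = 2.73 V.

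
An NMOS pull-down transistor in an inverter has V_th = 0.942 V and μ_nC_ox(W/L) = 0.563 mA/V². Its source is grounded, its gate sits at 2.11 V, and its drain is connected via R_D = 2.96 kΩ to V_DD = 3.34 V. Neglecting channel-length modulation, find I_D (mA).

V_GS = V_G = 2.11 V, so V_ov = 2.11 − 0.942 = 1.17 V.
Assume saturation: I_D = ½ k_n V_ov² = 0.5 × 0.563 × 1.17² = 0.384 mA, giving V_DS = V_DD − I_D R_D = 3.34 − 0.384 × 2.96 = 2.2 V.
V_DS = 2.2 V ≥ V_ov = 1.17 V, confirming saturation.

I_D = 0.384 mA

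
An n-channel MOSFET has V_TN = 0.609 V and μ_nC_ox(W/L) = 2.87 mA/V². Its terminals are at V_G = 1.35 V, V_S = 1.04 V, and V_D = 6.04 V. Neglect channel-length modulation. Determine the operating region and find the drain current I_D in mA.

V_GS = V_G − V_S = 1.35 − 1.04 = 0.31 V; V_DS = V_D − V_S = 6.04 − 1.04 = 5 V.
V_GS = 0.31 V < V_TN = 0.609 V, so the transistor is in cutoff.

Cutoff; I_D = 0 mA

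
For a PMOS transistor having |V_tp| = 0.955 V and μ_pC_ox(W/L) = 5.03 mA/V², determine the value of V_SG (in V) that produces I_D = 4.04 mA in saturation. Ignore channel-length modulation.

V_SG = 2.22 V

In saturation I_D = ½ k_p (V_SG − |V_tp|)², so V_SG − |V_tp| = √(2 I_D / k_p) = √(2 × 4.04 / 5.03) = 1.27 V.
V_SG = 0.955 + 1.27 = 2.22 V.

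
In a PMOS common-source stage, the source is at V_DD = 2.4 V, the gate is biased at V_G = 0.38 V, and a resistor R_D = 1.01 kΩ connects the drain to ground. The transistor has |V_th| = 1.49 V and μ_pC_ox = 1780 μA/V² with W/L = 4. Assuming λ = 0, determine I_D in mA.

I_D = 1.00 mA

V_SG = V_DD − V_G = 2.4 − 0.38 = 2.02 V, so V_ov = 2.02 − 1.49 = 0.53 V.
k_p = μ_pC_ox · (W/L) = 7.12 mA/V².
Assume saturation: I_D = ½ k_p V_ov² = 0.5 × 7.12 × 0.53² = 1 mA, giving V_SD = V_DD − I_D R_D = 2.4 − 1 × 1.01 = 1.39 V.
V_SD = 1.39 V ≥ V_ov = 0.53 V, confirming saturation.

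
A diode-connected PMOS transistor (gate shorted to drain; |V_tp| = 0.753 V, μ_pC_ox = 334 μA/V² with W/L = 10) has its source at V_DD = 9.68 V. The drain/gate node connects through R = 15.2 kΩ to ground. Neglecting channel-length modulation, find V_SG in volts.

With gate tied to drain, V_SG = V_SD ≥ V_SG − |V_tp|, so the device is in saturation.
k_p = μ_pC_ox · (W/L) = 3.34 mA/V².
KCL at the drain: ½ k_p (V_SG − |V_tp|)² = (V_DD − V_SG)/R.
Let x = V_SG − 0.753. Then 25.4 x² + x − 8.927 = 0, giving x = 0.574 V (positive root), so V_SG = 1.33 V.
I_D = (V_DD − V_SG)/R = (9.68 − 1.33) / 15.2 = 0.55 mA.

V_SG = 1.33 V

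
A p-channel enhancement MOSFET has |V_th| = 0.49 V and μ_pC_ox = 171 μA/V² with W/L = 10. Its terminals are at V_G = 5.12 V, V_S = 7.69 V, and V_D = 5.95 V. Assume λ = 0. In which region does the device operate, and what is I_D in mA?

Triode; I_D = 3.60 mA

V_SG = V_S − V_G = 7.69 − 5.12 = 2.57 V; V_SD = V_S − V_D = 7.69 − 5.95 = 1.74 V.
k_p = μ_pC_ox · (W/L) = 1.71 mA/V².
V_ov = V_SG − |V_th| = 2.57 − 0.49 = 2.08 V.
Since V_SD = 1.74 V < V_ov = 2.08 V, the device is in the triode region.
I_D = k_p [V_ov · V_SD − ½ V_SD²] = 1.71 × [2.08 × 1.74 − 0.5 × 1.74²] = 3.6 mA.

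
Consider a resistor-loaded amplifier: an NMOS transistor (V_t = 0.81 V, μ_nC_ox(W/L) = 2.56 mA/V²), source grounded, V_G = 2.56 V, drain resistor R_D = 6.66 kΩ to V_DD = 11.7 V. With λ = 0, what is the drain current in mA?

V_GS = V_G = 2.56 V, so V_ov = 2.56 − 0.81 = 1.75 V.
Assume saturation: I_D = ½ k_n V_ov² = 0.5 × 2.56 × 1.75² = 3.92 mA, giving V_DS = V_DD − I_D R_D = 11.7 − 3.92 × 6.66 = -14.4 V.
But -14.4 V < V_ov = 1.75 V, so the device is actually in triode.
In triode I_D = k_n[V_ov V_DS − ½ V_DS²] and I_D = (V_DD − V_DS)/R_D. Equating: 8.52 V_DS² − 30.84 V_DS + 11.7 = 0, giving V_DS = 0.431 V (the root below V_ov).
I_D = (11.7 − 0.431) / 6.66 = 1.69 mA.

I_D = 1.69 mA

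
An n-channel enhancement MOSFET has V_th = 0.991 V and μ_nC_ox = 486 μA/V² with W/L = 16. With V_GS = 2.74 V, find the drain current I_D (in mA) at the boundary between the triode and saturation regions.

I_D = 11.9 mA

At the boundary V_DS = V_ov = V_GS − V_th = 2.74 − 0.991 = 1.75 V.
k_n = μ_nC_ox · (W/L) = 7.776 mA/V².
I_D = ½ k_n V_ov² = 0.5 × 7.776 × 1.75² = 11.9 mA.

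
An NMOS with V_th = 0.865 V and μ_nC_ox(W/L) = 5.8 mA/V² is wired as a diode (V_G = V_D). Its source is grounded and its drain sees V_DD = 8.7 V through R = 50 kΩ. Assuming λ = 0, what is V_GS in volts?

V_GS = 1.09 V

With gate tied to drain, V_GS = V_DS ≥ V_GS − V_th, so the device is in saturation.
KCL at the drain: ½ k_n (V_GS − V_th)² = (V_DD − V_GS)/R.
Let x = V_GS − 0.865. Then 145 x² + x − 7.835 = 0, giving x = 0.229 V (positive root), so V_GS = 1.09 V.
I_D = (V_DD − V_GS)/R = (8.7 − 1.09) / 50 = 0.152 mA.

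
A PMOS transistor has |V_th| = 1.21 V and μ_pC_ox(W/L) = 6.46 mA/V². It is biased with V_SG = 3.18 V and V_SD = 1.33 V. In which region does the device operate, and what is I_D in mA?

Triode; I_D = 11.2 mA

V_ov = V_SG − |V_th| = 3.18 − 1.21 = 1.97 V.
Since V_SD = 1.33 V < V_ov = 1.97 V, the device is in the triode region.
I_D = k_p [V_ov · V_SD − ½ V_SD²] = 6.46 × [1.97 × 1.33 − 0.5 × 1.33²] = 11.2 mA.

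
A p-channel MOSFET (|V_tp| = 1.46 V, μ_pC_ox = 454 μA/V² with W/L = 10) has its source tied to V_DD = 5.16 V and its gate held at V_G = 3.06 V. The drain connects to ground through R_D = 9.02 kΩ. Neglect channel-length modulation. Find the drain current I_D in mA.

I_D = 0.547 mA

V_SG = V_DD − V_G = 5.16 − 3.06 = 2.1 V, so V_ov = 2.1 − 1.46 = 0.64 V.
k_p = μ_pC_ox · (W/L) = 4.54 mA/V².
Assume saturation: I_D = ½ k_p V_ov² = 0.5 × 4.54 × 0.64² = 0.93 mA, giving V_SD = V_DD − I_D R_D = 5.16 − 0.93 × 9.02 = -3.23 V.
But -3.23 V < V_ov = 0.64 V, so the device is actually in triode.
In triode I_D = k_p[V_ov V_SD − ½ V_SD²] and I_D = (V_DD − V_SD)/R_D. Equating: 20.5 V_SD² − 27.21 V_SD + 5.16 = 0, giving V_SD = 0.229 V (the root below V_ov).
I_D = (5.16 − 0.229) / 9.02 = 0.547 mA.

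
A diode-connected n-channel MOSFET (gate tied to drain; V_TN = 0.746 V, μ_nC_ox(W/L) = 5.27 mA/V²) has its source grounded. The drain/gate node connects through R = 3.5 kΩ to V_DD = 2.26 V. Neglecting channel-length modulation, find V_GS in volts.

With gate tied to drain, V_GS = V_DS ≥ V_GS − V_TN, so the device is in saturation.
KCL at the drain: ½ k_n (V_GS − V_TN)² = (V_DD − V_GS)/R.
Let x = V_GS − 0.746. Then 9.22 x² + x − 1.514 = 0, giving x = 0.355 V (positive root), so V_GS = 1.1 V.
I_D = (V_DD − V_GS)/R = (2.26 − 1.1) / 3.5 = 0.331 mA.

V_GS = 1.10 V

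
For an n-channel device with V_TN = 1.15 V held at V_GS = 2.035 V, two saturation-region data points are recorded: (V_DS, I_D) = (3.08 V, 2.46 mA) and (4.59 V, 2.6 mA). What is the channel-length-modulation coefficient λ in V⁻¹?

λ = 0.0426 V⁻¹

With V_GS fixed, I_D ∝ (1 + λ V_DS) in saturation, so I_D2/I_D1 = (1 + λ V_DS2)/(1 + λ V_DS1).
2.6/2.46 = 1.057 = (1 + 4.59 λ)/(1 + 3.08 λ).
Solving: λ (I_D1 V_DS2 − I_D2 V_DS1) = I_D2 − I_D1, so λ = (2.6 − 2.46) / (2.46 × 4.59 − 2.6 × 3.08) = 0.14 / 3.28 = 0.0426 V⁻¹.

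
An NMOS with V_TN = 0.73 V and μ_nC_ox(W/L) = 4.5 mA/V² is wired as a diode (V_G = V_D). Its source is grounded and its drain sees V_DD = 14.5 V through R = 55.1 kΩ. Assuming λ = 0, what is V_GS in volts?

With gate tied to drain, V_GS = V_DS ≥ V_GS − V_TN, so the device is in saturation.
KCL at the drain: ½ k_n (V_GS − V_TN)² = (V_DD − V_GS)/R.
Let x = V_GS − 0.73. Then 124 x² + x − 13.77 = 0, giving x = 0.329 V (positive root), so V_GS = 1.06 V.
I_D = (V_DD − V_GS)/R = (14.5 − 1.06) / 55.1 = 0.244 mA.

V_GS = 1.06 V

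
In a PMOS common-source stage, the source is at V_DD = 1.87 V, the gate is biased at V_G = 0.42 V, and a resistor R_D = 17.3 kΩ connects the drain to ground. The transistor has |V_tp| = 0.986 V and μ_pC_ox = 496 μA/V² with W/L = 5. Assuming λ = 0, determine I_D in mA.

V_SG = V_DD − V_G = 1.87 − 0.42 = 1.45 V, so V_ov = 1.45 − 0.986 = 0.464 V.
k_p = μ_pC_ox · (W/L) = 2.48 mA/V².
Assume saturation: I_D = ½ k_p V_ov² = 0.5 × 2.48 × 0.464² = 0.267 mA, giving V_SD = V_DD − I_D R_D = 1.87 − 0.267 × 17.3 = -2.75 V.
But -2.75 V < V_ov = 0.464 V, so the device is actually in triode.
In triode I_D = k_p[V_ov V_SD − ½ V_SD²] and I_D = (V_DD − V_SD)/R_D. Equating: 21.5 V_SD² − 20.91 V_SD + 1.87 = 0, giving V_SD = 0.0996 V (the root below V_ov).
I_D = (1.87 − 0.0996) / 17.3 = 0.102 mA.

I_D = 0.102 mA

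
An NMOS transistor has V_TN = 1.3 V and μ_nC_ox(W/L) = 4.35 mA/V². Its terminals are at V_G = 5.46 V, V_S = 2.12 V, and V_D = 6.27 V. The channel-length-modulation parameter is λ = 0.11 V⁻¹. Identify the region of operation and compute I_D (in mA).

Saturation; I_D = 13.2 mA

V_GS = V_G − V_S = 5.46 − 2.12 = 3.34 V; V_DS = V_D − V_S = 6.27 − 2.12 = 4.15 V.
V_ov = V_GS − V_TN = 3.34 − 1.3 = 2.04 V.
Since V_DS = 4.15 V ≥ V_ov = 2.04 V, the device is in saturation.
I_D = ½ k_n V_ov² (1 + λ V_DS) = 0.5 × 4.35 × 2.04² × (1 + 0.11 × 4.15) = 13.2 mA.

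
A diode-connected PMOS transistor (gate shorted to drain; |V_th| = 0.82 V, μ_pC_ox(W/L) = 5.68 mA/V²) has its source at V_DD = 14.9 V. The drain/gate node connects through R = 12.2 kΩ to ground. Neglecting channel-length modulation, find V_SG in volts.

V_SG = 1.44 V

With gate tied to drain, V_SG = V_SD ≥ V_SG − |V_th|, so the device is in saturation.
KCL at the drain: ½ k_p (V_SG − |V_th|)² = (V_DD − V_SG)/R.
Let x = V_SG − 0.82. Then 34.6 x² + x − 14.08 = 0, giving x = 0.623 V (positive root), so V_SG = 1.44 V.
I_D = (V_DD − V_SG)/R = (14.9 − 1.44) / 12.2 = 1.1 mA.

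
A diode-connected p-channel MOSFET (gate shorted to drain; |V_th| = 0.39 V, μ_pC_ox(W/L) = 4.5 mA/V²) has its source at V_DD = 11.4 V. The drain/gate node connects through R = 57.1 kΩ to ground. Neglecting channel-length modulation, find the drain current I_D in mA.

I_D = 0.188 mA

With gate tied to drain, V_SG = V_SD ≥ V_SG − |V_th|, so the device is in saturation.
KCL at the drain: ½ k_p (V_SG − |V_th|)² = (V_DD − V_SG)/R.
Let x = V_SG − 0.39. Then 128 x² + x − 11.01 = 0, giving x = 0.289 V (positive root), so V_SG = 0.679 V.
I_D = (V_DD − V_SG)/R = (11.4 − 0.679) / 57.1 = 0.188 mA.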